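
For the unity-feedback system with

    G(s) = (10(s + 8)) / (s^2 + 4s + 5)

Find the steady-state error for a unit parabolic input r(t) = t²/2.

G(s) has no poles at the origin.
This is a Type 0 system; Ka = lim_{s→0} s^2·G(s) = 0, so the steady-state error for a parabola input is infinite.

e_ss = ∞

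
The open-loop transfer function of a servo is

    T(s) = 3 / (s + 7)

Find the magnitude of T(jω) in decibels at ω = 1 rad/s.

Substitute s = j1: numerator = 3, denominator = 7 + j1.
|T(j1)| = |3| / |7 + j1| = 3 / 7.0711 ≈ 0.4243.
In decibels: 20·log₁₀(0.4243) ≈ -7.45 dB.

|T(j1)|_dB ≈ -7.45 dB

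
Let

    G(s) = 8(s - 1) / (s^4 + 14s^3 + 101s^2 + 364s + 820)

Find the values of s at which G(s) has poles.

s = -5 + 4j, -5 - 4j, -2 + 4j, -2 - 4j

The poles are the roots of the denominator s^4 + 14s^3 + 101s^2 + 364s + 820 = 0.
No real roots exist; factor into two real quadratics: (s^2 + 10s + 41)(s^2 + 4s + 20) = 0.
Each quadratic gives a conjugate pair via the quadratic formula.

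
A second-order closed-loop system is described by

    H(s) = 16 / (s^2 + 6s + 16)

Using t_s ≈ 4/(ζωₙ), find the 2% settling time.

Comparing s^2 + 6s + 16 to s^2 + 2ζωₙs + ωₙ²: ωₙ = 4 rad/s and ζ = 6/(2·4) = 0.75.
ζωₙ = 6/2 = 3, so t_s ≈ 4/(ζωₙ) = 4/3 ≈ 1.333 s.

t_s ≈ 1.333 s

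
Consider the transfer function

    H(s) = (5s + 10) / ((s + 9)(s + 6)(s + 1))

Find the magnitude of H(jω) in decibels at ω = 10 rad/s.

Substitute s = j10: numerator = 10 + j50, denominator = -1546 - j310.
|H(j10)| = |10 + j50| / |-1546 - j310| = 50.990 / 1576.8 ≈ 0.03234.
In decibels: 20·log₁₀(0.03234) ≈ -29.8 dB.

|H(j10)|_dB ≈ -29.8 dB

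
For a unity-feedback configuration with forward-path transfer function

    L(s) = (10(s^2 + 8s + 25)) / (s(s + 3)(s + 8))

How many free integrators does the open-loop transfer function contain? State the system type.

Type 1

The denominator has 1 factor of s at the origin (free integrator), so this is a Type 1 system.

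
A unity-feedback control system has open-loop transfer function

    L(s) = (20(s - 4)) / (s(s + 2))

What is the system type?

Type 1

The denominator has 1 factor of s at the origin (free integrator), so this is a Type 1 system.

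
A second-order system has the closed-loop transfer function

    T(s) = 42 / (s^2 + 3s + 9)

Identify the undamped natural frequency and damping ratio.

ωₙ = 3 rad/s, ζ = 0.5

Compare the denominator to the standard form s^2 + 2ζωₙs + ωₙ².
ωₙ² = 9, so ωₙ = 3 rad/s.
2ζωₙ = 3, so ζ = 3/(2·3) = 0.5.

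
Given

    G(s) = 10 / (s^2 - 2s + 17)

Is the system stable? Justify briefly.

unstable

The denominator s^2 - 2s + 17 factors as (s^2 - 2s + 17), giving poles at s = 1 ± 4j.
Since the pole(s) at s = 1 + 4j, 1 - 4j lie in the right half-plane, the system is unstable.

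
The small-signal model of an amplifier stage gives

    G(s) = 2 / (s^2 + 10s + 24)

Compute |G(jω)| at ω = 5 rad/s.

Substitute s = j5: numerator = 2, denominator = -1 + j50.
|G(j5)| = |2| / |-1 + j50| = 2 / 50.010 ≈ 0.03999.

|G(j5)| ≈ 0.03999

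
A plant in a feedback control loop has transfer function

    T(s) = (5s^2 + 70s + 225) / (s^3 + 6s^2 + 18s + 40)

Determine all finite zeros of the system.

s = -9, -5

Set the numerator to zero: 5s^2 + 70s + 225 = 0, i.e. 5·(s^2 + 14s + 45) = 0.
Factoring: (s + 9)(s + 5) = 0.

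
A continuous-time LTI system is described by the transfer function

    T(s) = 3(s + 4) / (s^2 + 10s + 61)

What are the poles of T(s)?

The poles are the roots of the denominator s^2 + 10s + 61 = 0.
Using the quadratic formula: s = (-10 ± √(-144))/2 = -5 ± 6j.

s = -5 ± 6j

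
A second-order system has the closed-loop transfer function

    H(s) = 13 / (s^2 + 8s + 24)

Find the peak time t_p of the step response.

Comparing s^2 + 8s + 24 to s^2 + 2ζωₙs + ωₙ²: ωₙ = √24 ≈ 4.899 rad/s and ζ = 8/(2·√24) ≈ 0.8165.
ζωₙ = 8/2 = 4, so ω_d = ωₙ√(1−ζ²) = √(ωₙ² − (ζωₙ)²) = √(24 − 4²) = √8 ≈ 2.828 rad/s.
t_p = π/ω_d = π/2.828 ≈ 1.111 s.

t_p ≈ 1.111 s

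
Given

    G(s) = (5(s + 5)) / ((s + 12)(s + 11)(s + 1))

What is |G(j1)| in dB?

|G(j1)|_dB ≈ -17.4 dB

Substitute s = j1: numerator = 25 + j5, denominator = 108 + j154.
|G(j1)| = |25 + j5| / |108 + j154| = 25.495 / 188.10 ≈ 0.1355.
In decibels: 20·log₁₀(0.1355) ≈ -17.4 dB.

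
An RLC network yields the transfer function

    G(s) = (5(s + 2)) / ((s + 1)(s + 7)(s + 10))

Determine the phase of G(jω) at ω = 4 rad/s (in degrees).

At s = j4: numerator = 10 + j20, denominator = -218 + j284.
∠G = ∠num − ∠den = 63.435° − (127.51°) = -64.08°.

∠G(j4) ≈ -64.08°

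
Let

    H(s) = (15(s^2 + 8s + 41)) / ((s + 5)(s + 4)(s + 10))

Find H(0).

At s = 0 each factor (s + a) contributes a and each (s^2 + bs + c) contributes c.
H(0) = 15·(41) / ((5) · (4) · (10)) = 615/200 = 123/40.

H(0) = 123/40 ≈ 3.075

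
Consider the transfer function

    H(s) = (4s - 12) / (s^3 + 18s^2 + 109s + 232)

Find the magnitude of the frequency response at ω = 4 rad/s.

|H(j4)| ≈ 0.05316

Substitute s = j4: numerator = -12 + j16, denominator = -56 + j372.
|H(j4)| = |-12 + j16| / |-56 + j372| = 20 / 376.19 ≈ 0.05316.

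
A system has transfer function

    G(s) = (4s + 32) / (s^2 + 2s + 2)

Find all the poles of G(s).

s = -1 + j, -1 - j

The poles are the roots of the denominator s^2 + 2s + 2 = 0.
Using the quadratic formula: s = (-2 ± √(-4))/2 = -1 ± 1j.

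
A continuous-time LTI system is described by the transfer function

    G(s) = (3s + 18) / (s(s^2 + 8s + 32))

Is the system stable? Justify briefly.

marginally stable

The poles can be read from the denominator factors: s = 0, -4 ± 4j.
Since the simple pole(s) at s = 0 lie on the jω-axis with none in the right half-plane, the system is marginally stable.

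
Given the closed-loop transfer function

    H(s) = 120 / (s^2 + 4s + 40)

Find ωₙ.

Compare the denominator to the standard form s^2 + 2ζωₙs + ωₙ².
ωₙ² = 40, so ωₙ = √40 ≈ 6.325 rad/s.

ωₙ ≈ 6.325 rad/s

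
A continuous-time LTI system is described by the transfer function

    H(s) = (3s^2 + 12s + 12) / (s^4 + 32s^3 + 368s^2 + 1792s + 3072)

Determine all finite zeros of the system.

Set the numerator to zero: 3s^2 + 12s + 12 = 0, i.e. 3·(s^2 + 4s + 4) = 0.
Factoring: (s + 2)^2 = 0.

s = -2, -2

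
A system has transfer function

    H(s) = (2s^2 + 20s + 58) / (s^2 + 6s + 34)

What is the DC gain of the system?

H(0) = 29/17 ≈ 1.706

Set s = 0: H(0) = (58) / (34) = 29/17.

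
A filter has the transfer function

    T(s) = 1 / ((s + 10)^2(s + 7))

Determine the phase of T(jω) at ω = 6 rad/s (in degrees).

∠T(j6) ≈ -102.5°

At s = j6: numerator = 1, denominator = -272 + j1224.
∠T = ∠num − ∠den = 0° − (102.53°) = -102.5°.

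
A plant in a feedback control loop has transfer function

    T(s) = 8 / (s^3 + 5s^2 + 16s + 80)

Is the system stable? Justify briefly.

The denominator s^3 + 5s^2 + 16s + 80 factors as (s^2 + 16)(s + 5), giving poles at s = 4j, -4j, -5.
Since the simple pole(s) at s = 4j, -4j lie on the jω-axis with none in the right half-plane, the system is marginally stable.

marginally stable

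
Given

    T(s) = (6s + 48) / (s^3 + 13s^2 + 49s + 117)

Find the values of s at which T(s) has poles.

The poles are the roots of the denominator s^3 + 13s^2 + 49s + 117 = 0.
Trying s = -9: the polynomial evaluates to 0, so (s + 9) is a factor.
Dividing out leaves s^2 + 4s + 13 = 0.
The quadratic formula then gives s = -2 ± 3j.

s = -9, -2 ± 3j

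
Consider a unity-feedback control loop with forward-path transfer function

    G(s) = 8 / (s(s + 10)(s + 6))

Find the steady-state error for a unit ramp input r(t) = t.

e_ss = 7.500

G(s) has one pole at the origin.
This is a Type 1 system. Kv = lim_{s→0} s·G(s) = 8/60 = 2/15.
e_ss = 1/Kv = 1/(2/15) = 15/2 ≈ 7.500.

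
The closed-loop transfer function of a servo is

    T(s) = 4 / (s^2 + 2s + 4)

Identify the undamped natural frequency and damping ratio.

Compare the denominator to the standard form s^2 + 2ζωₙs + ωₙ².
ωₙ² = 4, so ωₙ = 2 rad/s.
2ζωₙ = 2, so ζ = 2/(2·2) = 0.5.
With ζ = 0.5 the response is underdamped.

ωₙ = 2 rad/s, ζ = 0.5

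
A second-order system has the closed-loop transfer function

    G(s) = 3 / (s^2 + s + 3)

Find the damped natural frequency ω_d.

ω_d ≈ 1.658 rad/s

Comparing s^2 + s + 3 to s^2 + 2ζωₙs + ωₙ²: ωₙ = √3 ≈ 1.732 rad/s and ζ = 1/(2·√3) ≈ 0.2887.
ζωₙ = 1/2 = 0.5, so ω_d = ωₙ√(1−ζ²) = √(ωₙ² − (ζωₙ)²) = √(3 − 0.5²) = √2.75 ≈ 1.658 rad/s.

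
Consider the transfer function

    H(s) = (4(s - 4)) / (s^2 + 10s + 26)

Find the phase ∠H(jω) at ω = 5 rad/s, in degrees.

At s = j5: numerator = -16 + j20, denominator = 1 + j50.
∠H = ∠num − ∠den = 128.66° − (88.854°) = 39.81°.

∠H(j5) ≈ 39.81°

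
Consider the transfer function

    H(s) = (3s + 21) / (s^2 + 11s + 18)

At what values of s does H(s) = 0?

s = -7

Set the numerator to zero: 3s + 21 = 0, i.e. 3·(s + 7) = 0.
So s = -7.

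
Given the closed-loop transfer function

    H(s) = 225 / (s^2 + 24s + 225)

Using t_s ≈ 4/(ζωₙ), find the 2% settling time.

t_s ≈ 0.3333 s

Comparing s^2 + 24s + 225 to s^2 + 2ζωₙs + ωₙ²: ωₙ = 15 rad/s and ζ = 24/(2·15) = 0.8.
ζωₙ = 24/2 = 12, so t_s ≈ 4/(ζωₙ) = 4/12 ≈ 0.3333 s.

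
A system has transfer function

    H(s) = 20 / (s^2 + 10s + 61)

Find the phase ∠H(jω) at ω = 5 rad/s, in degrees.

∠H(j5) ≈ -54.25°

At s = j5: numerator = 20, denominator = 36 + j50.
∠H = ∠num − ∠den = 0° − (54.246°) = -54.25°.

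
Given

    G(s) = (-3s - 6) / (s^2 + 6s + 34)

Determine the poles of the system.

The poles are the roots of the denominator s^2 + 6s + 34 = 0.
Using the quadratic formula: s = (-6 ± √(-100))/2 = -3 ± 5j.

s = -3 ± 5j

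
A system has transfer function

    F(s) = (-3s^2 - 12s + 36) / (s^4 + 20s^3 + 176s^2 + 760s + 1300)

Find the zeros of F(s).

Set the numerator to zero: -3s^2 - 12s + 36 = 0, i.e. -3·(s^2 + 4s - 12) = 0.
Factoring: (s - 2)(s + 6) = 0.

s = 2, -6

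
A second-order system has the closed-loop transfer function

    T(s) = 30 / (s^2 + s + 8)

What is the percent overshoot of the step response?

Comparing s^2 + s + 8 to s^2 + 2ζωₙs + ωₙ²: ωₙ = √8 ≈ 2.828 rad/s and ζ = 1/(2·√8) ≈ 0.1768.
%OS = 100·exp(−πζ/√(1−ζ²)) = 100·exp(−π·0.1768/√(1−0.1768²)) ≈ 56.9%.

%OS ≈ 56.9%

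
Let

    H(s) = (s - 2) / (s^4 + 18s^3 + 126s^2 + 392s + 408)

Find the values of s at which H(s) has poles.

The poles are the roots of the denominator s^4 + 18s^3 + 126s^2 + 392s + 408 = 0.
Trying s = -6: the polynomial evaluates to 0, so (s + 6) is a factor.
Dividing out leaves s^3 + 12s^2 + 54s + 68 = 0.
This factors further as (s + 2)(s^2 + 10s + 34) = 0.

s = -6, -2, -5 + 3j, -5 - 3j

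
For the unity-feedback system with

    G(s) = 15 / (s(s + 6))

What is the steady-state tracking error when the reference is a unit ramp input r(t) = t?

G(s) has one pole at the origin.
This is a Type 1 system. Kv = lim_{s→0} s·G(s) = 15/6 = 5/2.
e_ss = 1/Kv = 1/(5/2) = 2/5 ≈ 0.4000.

e_ss = 0.4000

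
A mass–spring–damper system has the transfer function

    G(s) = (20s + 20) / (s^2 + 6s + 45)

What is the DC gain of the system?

Set s = 0: G(0) = (20) / (45) = 4/9.

G(0) = 4/9 ≈ 0.4444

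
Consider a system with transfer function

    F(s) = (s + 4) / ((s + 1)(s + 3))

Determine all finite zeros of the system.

s = -4

Set the numerator to zero: s + 4 = 0.
So s = -4.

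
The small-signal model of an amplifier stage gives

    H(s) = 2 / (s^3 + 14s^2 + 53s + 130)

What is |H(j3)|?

|H(j3)| ≈ 0.01514

Substitute s = j3: numerator = 2, denominator = 4 + j132.
|H(j3)| = |2| / |4 + j132| = 2 / 132.06 ≈ 0.01514.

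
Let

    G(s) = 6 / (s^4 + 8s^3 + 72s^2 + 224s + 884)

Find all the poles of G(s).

s = -3 + 5j, -3 - 5j, -1 + 5j, -1 - 5j

The poles are the roots of the denominator s^4 + 8s^3 + 72s^2 + 224s + 884 = 0.
No real roots exist; factor into two real quadratics: (s^2 + 6s + 34)(s^2 + 2s + 26) = 0.
Each quadratic gives a conjugate pair via the quadratic formula.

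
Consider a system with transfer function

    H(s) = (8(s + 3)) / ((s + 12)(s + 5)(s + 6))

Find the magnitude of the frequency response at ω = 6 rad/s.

Substitute s = j6: numerator = 24 + j48, denominator = -468 + j756.
|H(j6)| = |24 + j48| / |-468 + j756| = 53.666 / 889.13 ≈ 0.06036.

|H(j6)| ≈ 0.06036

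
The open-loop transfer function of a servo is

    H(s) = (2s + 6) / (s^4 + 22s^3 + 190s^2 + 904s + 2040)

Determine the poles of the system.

The poles are the roots of the denominator s^4 + 22s^3 + 190s^2 + 904s + 2040 = 0.
Trying s = -10: the polynomial evaluates to 0, so (s + 10) is a factor.
Dividing out leaves s^3 + 12s^2 + 70s + 204 = 0.
This factors further as (s^2 + 6s + 34)(s + 6) = 0.

s = -10, -3 ± 5j, -6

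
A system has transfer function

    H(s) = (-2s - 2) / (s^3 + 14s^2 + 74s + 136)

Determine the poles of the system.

The poles are the roots of the denominator s^3 + 14s^2 + 74s + 136 = 0.
Trying s = -4: the polynomial evaluates to 0, so (s + 4) is a factor.
Dividing out leaves s^2 + 10s + 34 = 0.
The quadratic formula then gives s = -5 ± 3j.

s = -4, -5 ± 3j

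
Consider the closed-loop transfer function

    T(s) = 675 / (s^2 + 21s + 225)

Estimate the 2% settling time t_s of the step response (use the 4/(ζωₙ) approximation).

t_s ≈ 0.3810 s

Comparing s^2 + 21s + 225 to s^2 + 2ζωₙs + ωₙ²: ωₙ = 15 rad/s and ζ = 21/(2·15) = 0.7.
ζωₙ = 21/2 = 10.5, so t_s ≈ 4/(ζωₙ) = 4/10.5 ≈ 0.3810 s.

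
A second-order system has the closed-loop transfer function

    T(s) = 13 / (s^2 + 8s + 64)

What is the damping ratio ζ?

ζ = 0.5

Compare the denominator to the standard form s^2 + 2ζωₙs + ωₙ².
ωₙ² = 64, so ωₙ = 8 rad/s.
2ζωₙ = 8, so ζ = 8/(2·8) = 0.5.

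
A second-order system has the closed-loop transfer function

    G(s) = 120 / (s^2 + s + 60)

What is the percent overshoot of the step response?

%OS ≈ 81.6%

Comparing s^2 + s + 60 to s^2 + 2ζωₙs + ωₙ²: ωₙ = √60 ≈ 7.746 rad/s and ζ = 1/(2·√60) ≈ 0.06455.
%OS = 100·exp(−πζ/√(1−ζ²)) = 100·exp(−π·0.06455/√(1−0.06455²)) ≈ 81.6%.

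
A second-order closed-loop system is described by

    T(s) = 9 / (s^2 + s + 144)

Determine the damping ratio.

ζ ≈ 0.04167

Compare the denominator to the standard form s^2 + 2ζωₙs + ωₙ².
ωₙ² = 144, so ωₙ = 12 rad/s.
2ζωₙ = 1, so ζ = 1/(2·12) ≈ 0.04167.
With ζ = 0.04167 the response is underdamped.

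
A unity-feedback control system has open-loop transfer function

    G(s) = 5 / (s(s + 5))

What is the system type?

Type 1

The denominator has 1 factor of s at the origin (free integrator), so this is a Type 1 system.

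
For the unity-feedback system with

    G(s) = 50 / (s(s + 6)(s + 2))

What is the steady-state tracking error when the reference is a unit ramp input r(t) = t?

e_ss = 0.2400

G(s) has one pole at the origin.
This is a Type 1 system. Kv = lim_{s→0} s·G(s) = 50/12 = 25/6.
e_ss = 1/Kv = 1/(25/6) = 6/25 ≈ 0.2400.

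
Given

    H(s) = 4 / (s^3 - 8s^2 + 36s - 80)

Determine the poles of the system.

s = 2 ± 4j, 4

The poles are the roots of the denominator s^3 - 8s^2 + 36s - 80 = 0.
Trying s = 4: the polynomial evaluates to 0, so (s - 4) is a factor.
Dividing out leaves s^2 - 4s + 20 = 0.
The quadratic formula then gives s = 2 ± 4j.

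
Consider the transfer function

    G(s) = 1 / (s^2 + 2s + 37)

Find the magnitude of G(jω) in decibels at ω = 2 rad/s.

Substitute s = j2: numerator = 1, denominator = 33 + j4.
|G(j2)| = |1| / |33 + j4| = 1 / 33.242 ≈ 0.03008.
In decibels: 20·log₁₀(0.03008) ≈ -30.4 dB.

|G(j2)|_dB ≈ -30.4 dB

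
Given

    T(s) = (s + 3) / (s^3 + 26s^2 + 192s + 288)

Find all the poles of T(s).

The poles are the roots of the denominator s^3 + 26s^2 + 192s + 288 = 0.
Trying s = -12: the polynomial evaluates to 0, so (s + 12) is a factor.
Dividing out leaves s^2 + 14s + 24 = 0.
Factoring the quadratic: (s + 12)(s + 2) = 0.

s = -12, -12, -2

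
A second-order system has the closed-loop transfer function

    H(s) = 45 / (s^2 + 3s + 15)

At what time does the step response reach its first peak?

t_p ≈ 0.8798 s

Comparing s^2 + 3s + 15 to s^2 + 2ζωₙs + ωₙ²: ωₙ = √15 ≈ 3.873 rad/s and ζ = 3/(2·√15) ≈ 0.3873.
ζωₙ = 3/2 = 1.5, so ω_d = ωₙ√(1−ζ²) = √(ωₙ² − (ζωₙ)²) = √(15 − 1.5²) = √12.75 ≈ 3.571 rad/s.
t_p = π/ω_d = π/3.571 ≈ 0.8798 s.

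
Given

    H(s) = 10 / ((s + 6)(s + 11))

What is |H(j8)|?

Substitute s = j8: numerator = 10, denominator = 2 + j136.
|H(j8)| = |10| / |2 + j136| = 10 / 136.01 ≈ 0.07352.

|H(j8)| ≈ 0.07352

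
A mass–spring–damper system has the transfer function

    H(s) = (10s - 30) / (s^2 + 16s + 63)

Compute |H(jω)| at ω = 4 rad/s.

Substitute s = j4: numerator = -30 + j40, denominator = 47 + j64.
|H(j4)| = |-30 + j40| / |47 + j64| = 50 / 79.404 ≈ 0.6297.

|H(j4)| ≈ 0.6297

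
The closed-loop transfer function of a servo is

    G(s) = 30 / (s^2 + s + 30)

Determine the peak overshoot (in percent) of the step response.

%OS ≈ 75.0%

Comparing s^2 + s + 30 to s^2 + 2ζωₙs + ωₙ²: ωₙ = √30 ≈ 5.477 rad/s and ζ = 1/(2·√30) ≈ 0.09129.
%OS = 100·exp(−πζ/√(1−ζ²)) = 100·exp(−π·0.09129/√(1−0.09129²)) ≈ 75.0%.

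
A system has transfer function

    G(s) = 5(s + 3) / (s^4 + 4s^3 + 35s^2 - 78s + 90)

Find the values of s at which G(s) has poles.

s = 1 + j, 1 - j, -3 + 6j, -3 - 6j

The poles are the roots of the denominator s^4 + 4s^3 + 35s^2 - 78s + 90 = 0.
No real roots exist; factor into two real quadratics: (s^2 - 2s + 2)(s^2 + 6s + 45) = 0.
Each quadratic gives a conjugate pair via the quadratic formula.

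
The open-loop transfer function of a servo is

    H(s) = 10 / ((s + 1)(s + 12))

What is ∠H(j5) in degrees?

At s = j5: numerator = 10, denominator = -13 + j65.
∠H = ∠num − ∠den = 0° − (101.31°) = -101.3°.

∠H(j5) ≈ -101.3°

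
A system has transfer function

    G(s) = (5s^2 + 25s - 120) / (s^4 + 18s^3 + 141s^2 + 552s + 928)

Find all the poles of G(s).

s = -4 ± 4j, -5 ± 2j

The poles are the roots of the denominator s^4 + 18s^3 + 141s^2 + 552s + 928 = 0.
No real roots exist; factor into two real quadratics: (s^2 + 8s + 32)(s^2 + 10s + 29) = 0.
Each quadratic gives a conjugate pair via the quadratic formula.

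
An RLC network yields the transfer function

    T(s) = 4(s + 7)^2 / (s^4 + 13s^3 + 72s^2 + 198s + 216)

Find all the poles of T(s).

s = -4, -3 ± 3j, -3

The poles are the roots of the denominator s^4 + 13s^3 + 72s^2 + 198s + 216 = 0.
Trying s = -4: the polynomial evaluates to 0, so (s + 4) is a factor.
Dividing out leaves s^3 + 9s^2 + 36s + 54 = 0.
This factors further as (s^2 + 6s + 18)(s + 3) = 0.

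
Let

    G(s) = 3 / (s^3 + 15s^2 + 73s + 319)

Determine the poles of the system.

s = -2 ± 5j, -11

The poles are the roots of the denominator s^3 + 15s^2 + 73s + 319 = 0.
Trying s = -11: the polynomial evaluates to 0, so (s + 11) is a factor.
Dividing out leaves s^2 + 4s + 29 = 0.
The quadratic formula then gives s = -2 ± 5j.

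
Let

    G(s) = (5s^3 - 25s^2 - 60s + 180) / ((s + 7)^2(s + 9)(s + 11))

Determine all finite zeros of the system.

s = 2, -3, 6

Set the numerator to zero: 5s^3 - 25s^2 - 60s + 180 = 0, i.e. 5·(s^3 - 5s^2 - 12s + 36) = 0.
Factoring: (s - 2)(s + 3)(s - 6) = 0.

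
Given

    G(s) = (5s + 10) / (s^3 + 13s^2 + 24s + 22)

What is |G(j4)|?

|G(j4)| ≈ 0.1185

Substitute s = j4: numerator = 10 + j20, denominator = -186 + j32.
|G(j4)| = |10 + j20| / |-186 + j32| = 22.361 / 188.73 ≈ 0.1185.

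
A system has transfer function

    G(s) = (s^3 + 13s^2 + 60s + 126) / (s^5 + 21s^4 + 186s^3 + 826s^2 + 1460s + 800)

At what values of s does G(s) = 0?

Set the numerator to zero: s^3 + 13s^2 + 60s + 126 = 0.
Factoring: (s^2 + 6s + 18)(s + 7) = 0.

s = -3 + 3j, -3 - 3j, -7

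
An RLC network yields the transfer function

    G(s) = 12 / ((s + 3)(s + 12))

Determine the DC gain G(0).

At s = 0 each factor (s + a) contributes a and each (s^2 + bs + c) contributes c.
G(0) = 12·1 / ((3) · (12)) = 12/36 = 1/3.

G(0) = 1/3 ≈ 0.3333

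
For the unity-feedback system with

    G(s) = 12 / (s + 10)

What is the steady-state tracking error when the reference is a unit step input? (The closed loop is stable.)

e_ss = 0.4545

G(s) has no poles at the origin.
This is a Type 0 system. Kp = lim_{s→0} G(s) = 12/10 = 6/5.
e_ss = 1/(1 + Kp) = 1/(1 + 6/5) = 5/11 ≈ 0.4545.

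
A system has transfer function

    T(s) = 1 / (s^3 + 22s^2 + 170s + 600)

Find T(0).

T(0) = 1/600 ≈ 0.001667

Set s = 0: T(0) = (1) / (600) = 1/600.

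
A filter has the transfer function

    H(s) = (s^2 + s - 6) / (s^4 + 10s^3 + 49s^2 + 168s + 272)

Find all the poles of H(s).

The poles are the roots of the denominator s^4 + 10s^3 + 49s^2 + 168s + 272 = 0.
Trying s = -4: the polynomial evaluates to 0, so (s + 4) is a factor.
Dividing out leaves s^3 + 6s^2 + 25s + 68 = 0.
This factors further as (s^2 + 2s + 17)(s + 4) = 0.

s = -1 ± 4j, -4, -4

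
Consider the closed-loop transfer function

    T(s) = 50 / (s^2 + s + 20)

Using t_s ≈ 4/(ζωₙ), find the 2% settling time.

t_s ≈ 8 s

Comparing s^2 + s + 20 to s^2 + 2ζωₙs + ωₙ²: ωₙ = √20 ≈ 4.472 rad/s and ζ = 1/(2·√20) ≈ 0.1118.
ζωₙ = 1/2 = 0.5, so t_s ≈ 4/(ζωₙ) = 4/0.5 = 8 s.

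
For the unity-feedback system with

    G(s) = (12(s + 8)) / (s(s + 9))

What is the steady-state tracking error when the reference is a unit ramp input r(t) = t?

e_ss = 0.09375

G(s) has one pole at the origin.
This is a Type 1 system. Kv = lim_{s→0} s·G(s) = 96/9 = 32/3.
e_ss = 1/Kv = 1/(32/3) = 3/32 ≈ 0.09375.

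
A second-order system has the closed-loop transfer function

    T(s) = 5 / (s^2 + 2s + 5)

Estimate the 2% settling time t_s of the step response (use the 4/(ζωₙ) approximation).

t_s ≈ 4 s

Comparing s^2 + 2s + 5 to s^2 + 2ζωₙs + ωₙ²: ωₙ = √5 ≈ 2.236 rad/s and ζ = 2/(2·√5) ≈ 0.4472.
ζωₙ = 2/2 = 1, so t_s ≈ 4/(ζωₙ) = 4/1 = 4 s.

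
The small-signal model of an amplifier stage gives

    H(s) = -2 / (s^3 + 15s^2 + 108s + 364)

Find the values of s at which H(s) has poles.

s = -4 ± 6j, -7

The poles are the roots of the denominator s^3 + 15s^2 + 108s + 364 = 0.
Trying s = -7: the polynomial evaluates to 0, so (s + 7) is a factor.
Dividing out leaves s^2 + 8s + 52 = 0.
The quadratic formula then gives s = -4 ± 6j.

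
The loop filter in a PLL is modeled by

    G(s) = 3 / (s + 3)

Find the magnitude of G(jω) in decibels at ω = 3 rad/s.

|G(j3)|_dB ≈ -3.01 dB

Substitute s = j3: numerator = 3, denominator = 3 + j3.
|G(j3)| = |3| / |3 + j3| = 3 / 4.2426 ≈ 0.7071.
In decibels: 20·log₁₀(0.7071) ≈ -3.01 dB.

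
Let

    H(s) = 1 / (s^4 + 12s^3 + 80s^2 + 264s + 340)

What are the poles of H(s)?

s = -3 + j, -3 - j, -3 + 5j, -3 - 5j

The poles are the roots of the denominator s^4 + 12s^3 + 80s^2 + 264s + 340 = 0.
No real roots exist; factor into two real quadratics: (s^2 + 6s + 10)(s^2 + 6s + 34) = 0.
Each quadratic gives a conjugate pair via the quadratic formula.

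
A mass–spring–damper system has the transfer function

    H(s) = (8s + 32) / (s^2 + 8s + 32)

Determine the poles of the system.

The poles are the roots of the denominator s^2 + 8s + 32 = 0.
Using the quadratic formula: s = (-8 ± √(-64))/2 = -4 ± 4j.

s = -4 + 4j, -4 - 4j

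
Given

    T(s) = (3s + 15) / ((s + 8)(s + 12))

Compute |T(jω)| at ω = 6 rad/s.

Substitute s = j6: numerator = 15 + j18, denominator = 60 + j120.
|T(j6)| = |15 + j18| / |60 + j120| = 23.431 / 134.16 ≈ 0.1746.

|T(j6)| ≈ 0.1746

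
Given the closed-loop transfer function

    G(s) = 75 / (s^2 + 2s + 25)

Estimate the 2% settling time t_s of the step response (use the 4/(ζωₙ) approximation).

Comparing s^2 + 2s + 25 to s^2 + 2ζωₙs + ωₙ²: ωₙ = 5 rad/s and ζ = 2/(2·5) = 0.2.
ζωₙ = 2/2 = 1, so t_s ≈ 4/(ζωₙ) = 4/1 = 4 s.

t_s ≈ 4 s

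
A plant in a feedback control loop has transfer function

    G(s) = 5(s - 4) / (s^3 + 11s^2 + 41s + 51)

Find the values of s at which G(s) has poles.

s = -4 + j, -4 - j, -3

The poles are the roots of the denominator s^3 + 11s^2 + 41s + 51 = 0.
Trying s = -3: the polynomial evaluates to 0, so (s + 3) is a factor.
Dividing out leaves s^2 + 8s + 17 = 0.
The quadratic formula then gives s = -4 ± 1j.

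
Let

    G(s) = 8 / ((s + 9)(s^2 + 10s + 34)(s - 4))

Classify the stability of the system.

unstable

The poles can be read from the denominator factors: s = -9, -5 ± 3j, 4.
Since the pole(s) at s = 4 lie in the right half-plane, the system is unstable.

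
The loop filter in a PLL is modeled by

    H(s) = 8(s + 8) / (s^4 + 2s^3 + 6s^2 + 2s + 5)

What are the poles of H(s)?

s = j, -j, -1 + 2j, -1 - 2j

The poles are the roots of the denominator s^4 + 2s^3 + 6s^2 + 2s + 5 = 0.
No real roots exist; factor into two real quadratics: (s^2 + 1)(s^2 + 2s + 5) = 0.
Each quadratic gives a conjugate pair via the quadratic formula.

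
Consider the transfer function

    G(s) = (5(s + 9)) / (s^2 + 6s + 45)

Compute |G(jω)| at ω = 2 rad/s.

Substitute s = j2: numerator = 45 + j10, denominator = 41 + j12.
|G(j2)| = |45 + j10| / |41 + j12| = 46.098 / 42.720 ≈ 1.079.

|G(j2)| ≈ 1.079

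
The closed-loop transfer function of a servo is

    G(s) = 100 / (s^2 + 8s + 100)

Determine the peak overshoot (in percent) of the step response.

%OS ≈ 25.4%

Comparing s^2 + 8s + 100 to s^2 + 2ζωₙs + ωₙ²: ωₙ = 10 rad/s and ζ = 8/(2·10) = 0.4.
%OS = 100·exp(−πζ/√(1−ζ²)) = 100·exp(−π·0.4/√(1−0.4²)) ≈ 25.4%.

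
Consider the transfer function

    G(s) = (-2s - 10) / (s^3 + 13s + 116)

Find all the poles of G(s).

The poles are the roots of the denominator s^3 + 13s + 116 = 0.
Trying s = -4: the polynomial evaluates to 0, so (s + 4) is a factor.
Dividing out leaves s^2 - 4s + 29 = 0.
The quadratic formula then gives s = 2 ± 5j.

s = 2 ± 5j, -4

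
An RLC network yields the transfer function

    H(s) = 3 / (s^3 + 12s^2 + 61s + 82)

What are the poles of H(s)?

The poles are the roots of the denominator s^3 + 12s^2 + 61s + 82 = 0.
Trying s = -2: the polynomial evaluates to 0, so (s + 2) is a factor.
Dividing out leaves s^2 + 10s + 41 = 0.
The quadratic formula then gives s = -5 ± 4j.

s = -5 + 4j, -5 - 4j, -2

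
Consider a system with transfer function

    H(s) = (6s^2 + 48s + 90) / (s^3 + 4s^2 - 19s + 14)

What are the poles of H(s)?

The poles are the roots of the denominator s^3 + 4s^2 - 19s + 14 = 0.
Trying s = 1: the polynomial evaluates to 0, so (s - 1) is a factor.
Dividing out leaves s^2 + 5s - 14 = 0.
Factoring the quadratic: (s + 7)(s - 2) = 0.

s = 1, -7, 2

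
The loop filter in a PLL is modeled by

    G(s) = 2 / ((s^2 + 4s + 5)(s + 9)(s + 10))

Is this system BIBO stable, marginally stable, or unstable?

The poles can be read from the denominator factors: s = -2 + j, -2 - j, -9, -10.
Since all poles lie strictly in the left half-plane, the system is stable.

stable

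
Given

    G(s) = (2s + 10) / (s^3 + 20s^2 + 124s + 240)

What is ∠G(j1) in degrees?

At s = j1: numerator = 10 + j2, denominator = 220 + j123.
∠G = ∠num − ∠den = 11.310° − (29.209°) = -17.90°.

∠G(j1) ≈ -17.90°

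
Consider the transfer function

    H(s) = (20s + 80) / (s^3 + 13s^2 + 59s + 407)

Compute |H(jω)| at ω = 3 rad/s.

Substitute s = j3: numerator = 80 + j60, denominator = 290 + j150.
|H(j3)| = |80 + j60| / |290 + j150| = 100 / 326.50 ≈ 0.3063.

|H(j3)| ≈ 0.3063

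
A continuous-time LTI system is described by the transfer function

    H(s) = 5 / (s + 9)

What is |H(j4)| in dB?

Substitute s = j4: numerator = 5, denominator = 9 + j4.
|H(j4)| = |5| / |9 + j4| = 5 / 9.8489 ≈ 0.5077.
In decibels: 20·log₁₀(0.5077) ≈ -5.89 dB.

|H(j4)|_dB ≈ -5.89 dB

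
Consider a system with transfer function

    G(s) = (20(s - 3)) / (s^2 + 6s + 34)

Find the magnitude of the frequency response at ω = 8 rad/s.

Substitute s = j8: numerator = -60 + j160, denominator = -30 + j48.
|G(j8)| = |-60 + j160| / |-30 + j48| = 170.88 / 56.604 ≈ 3.019.

|G(j8)| ≈ 3.019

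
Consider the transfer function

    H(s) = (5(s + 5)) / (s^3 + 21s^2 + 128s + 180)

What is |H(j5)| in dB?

|H(j5)|_dB ≈ -24.9 dB

Substitute s = j5: numerator = 25 + j25, denominator = -345 + j515.
|H(j5)| = |25 + j25| / |-345 + j515| = 35.355 / 619.88 ≈ 0.05704.
In decibels: 20·log₁₀(0.05704) ≈ -24.9 dB.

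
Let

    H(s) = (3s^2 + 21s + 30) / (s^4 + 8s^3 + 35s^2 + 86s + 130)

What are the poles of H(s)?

The poles are the roots of the denominator s^4 + 8s^3 + 35s^2 + 86s + 130 = 0.
No real roots exist; factor into two real quadratics: (s^2 + 2s + 10)(s^2 + 6s + 13) = 0.
Each quadratic gives a conjugate pair via the quadratic formula.

s = -1 + 3j, -1 - 3j, -3 + 2j, -3 - 2j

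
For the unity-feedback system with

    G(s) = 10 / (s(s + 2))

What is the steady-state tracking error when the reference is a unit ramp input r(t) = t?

G(s) has one pole at the origin.
This is a Type 1 system. Kv = lim_{s→0} s·G(s) = 10/2 = 5.
e_ss = 1/Kv = 1/(5) = 1/5 ≈ 0.2000.

e_ss = 0.2000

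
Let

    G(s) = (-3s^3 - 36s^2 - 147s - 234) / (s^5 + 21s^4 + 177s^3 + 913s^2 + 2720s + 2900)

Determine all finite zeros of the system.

Set the numerator to zero: -3s^3 - 36s^2 - 147s - 234 = 0, i.e. -3·(s^3 + 12s^2 + 49s + 78) = 0.
Factoring: (s^2 + 6s + 13)(s + 6) = 0.

s = -3 ± 2j, -6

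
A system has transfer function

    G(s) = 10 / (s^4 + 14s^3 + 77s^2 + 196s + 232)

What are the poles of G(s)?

The poles are the roots of the denominator s^4 + 14s^3 + 77s^2 + 196s + 232 = 0.
No real roots exist; factor into two real quadratics: (s^2 + 10s + 29)(s^2 + 4s + 8) = 0.
Each quadratic gives a conjugate pair via the quadratic formula.

s = -5 ± 2j, -2 ± 2j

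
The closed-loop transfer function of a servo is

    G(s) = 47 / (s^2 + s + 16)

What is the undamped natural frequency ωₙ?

ωₙ = 4 rad/s

Compare the denominator to the standard form s^2 + 2ζωₙs + ωₙ².
ωₙ² = 16, so ωₙ = 4 rad/s.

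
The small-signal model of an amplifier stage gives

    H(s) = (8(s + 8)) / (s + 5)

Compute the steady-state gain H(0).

At s = 0 each factor (s + a) contributes a and each (s^2 + bs + c) contributes c.
H(0) = 8·(8) / ((5)) = 64/5 = 64/5.

H(0) = 64/5 ≈ 12.80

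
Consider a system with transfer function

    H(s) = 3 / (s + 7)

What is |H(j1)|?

|H(j1)| ≈ 0.4243

Substitute s = j1: numerator = 3, denominator = 7 + j1.
|H(j1)| = |3| / |7 + j1| = 3 / 7.0711 ≈ 0.4243.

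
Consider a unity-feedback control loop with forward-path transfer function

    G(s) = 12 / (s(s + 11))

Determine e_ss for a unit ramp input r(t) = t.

G(s) has one pole at the origin.
This is a Type 1 system. Kv = lim_{s→0} s·G(s) = 12/11.
e_ss = 1/Kv = 1/(12/11) = 11/12 ≈ 0.9167.

e_ss = 0.9167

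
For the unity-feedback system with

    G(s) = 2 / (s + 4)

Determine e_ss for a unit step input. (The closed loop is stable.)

G(s) has no poles at the origin.
This is a Type 0 system. Kp = lim_{s→0} G(s) = 2/4 = 1/2.
e_ss = 1/(1 + Kp) = 1/(1 + 1/2) = 2/3 ≈ 0.6667.

e_ss = 0.6667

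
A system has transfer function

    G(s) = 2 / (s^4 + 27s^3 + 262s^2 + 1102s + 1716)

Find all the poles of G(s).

The poles are the roots of the denominator s^4 + 27s^3 + 262s^2 + 1102s + 1716 = 0.
Trying s = -6: the polynomial evaluates to 0, so (s + 6) is a factor.
Dividing out leaves s^3 + 21s^2 + 136s + 286 = 0.
This factors further as (s^2 + 10s + 26)(s + 11) = 0.

s = -5 ± j, -6, -11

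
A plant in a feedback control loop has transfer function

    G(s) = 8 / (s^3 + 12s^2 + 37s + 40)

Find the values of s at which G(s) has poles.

The poles are the roots of the denominator s^3 + 12s^2 + 37s + 40 = 0.
Trying s = -8: the polynomial evaluates to 0, so (s + 8) is a factor.
Dividing out leaves s^2 + 4s + 5 = 0.
The quadratic formula then gives s = -2 ± 1j.

s = -2 + j, -2 - j, -8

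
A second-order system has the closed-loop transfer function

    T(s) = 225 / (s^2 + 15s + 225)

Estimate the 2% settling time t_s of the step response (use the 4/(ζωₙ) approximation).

Comparing s^2 + 15s + 225 to s^2 + 2ζωₙs + ωₙ²: ωₙ = 15 rad/s and ζ = 15/(2·15) = 0.5.
ζωₙ = 15/2 = 7.5, so t_s ≈ 4/(ζωₙ) = 4/7.5 ≈ 0.5333 s.

t_s ≈ 0.5333 s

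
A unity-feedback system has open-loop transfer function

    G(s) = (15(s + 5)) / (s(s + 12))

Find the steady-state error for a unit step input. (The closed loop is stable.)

e_ss = 0

G(s) has one pole at the origin.
This is a Type 1 system; for a step input the steady-state error is zero.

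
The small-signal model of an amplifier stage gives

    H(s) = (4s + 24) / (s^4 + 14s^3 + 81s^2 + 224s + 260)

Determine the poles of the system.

The poles are the roots of the denominator s^4 + 14s^3 + 81s^2 + 224s + 260 = 0.
No real roots exist; factor into two real quadratics: (s^2 + 6s + 13)(s^2 + 8s + 20) = 0.
Each quadratic gives a conjugate pair via the quadratic formula.

s = -3 ± 2j, -4 ± 2j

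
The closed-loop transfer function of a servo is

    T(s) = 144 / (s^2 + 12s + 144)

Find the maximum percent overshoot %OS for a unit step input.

Comparing s^2 + 12s + 144 to s^2 + 2ζωₙs + ωₙ²: ωₙ = 12 rad/s and ζ = 12/(2·12) = 0.5.
%OS = 100·exp(−πζ/√(1−ζ²)) = 100·exp(−π·0.5/√(1−0.5²)) ≈ 16.3%.

%OS ≈ 16.3%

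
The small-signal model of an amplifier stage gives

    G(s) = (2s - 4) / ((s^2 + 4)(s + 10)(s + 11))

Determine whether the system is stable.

marginally stable

The poles can be read from the denominator factors: s = 2j, -2j, -10, -11.
Since the simple pole(s) at s = 2j, -2j lie on the jω-axis with none in the right half-plane, the system is marginally stable.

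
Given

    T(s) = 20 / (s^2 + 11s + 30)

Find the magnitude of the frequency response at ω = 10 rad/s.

Substitute s = j10: numerator = 20, denominator = -70 + j110.
|T(j10)| = |20| / |-70 + j110| = 20 / 130.38 ≈ 0.1534.

|T(j10)| ≈ 0.1534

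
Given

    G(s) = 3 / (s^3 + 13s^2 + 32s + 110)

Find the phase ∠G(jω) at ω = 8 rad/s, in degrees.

At s = j8: numerator = 3, denominator = -722 - j256.
∠G = ∠num − ∠den = 0° − (-160.48°) = 160.5°.

∠G(j8) ≈ 160.5°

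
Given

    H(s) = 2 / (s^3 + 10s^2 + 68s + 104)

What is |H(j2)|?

Substitute s = j2: numerator = 2, denominator = 64 + j128.
|H(j2)| = |2| / |64 + j128| = 2 / 143.11 ≈ 0.01398.

|H(j2)| ≈ 0.01398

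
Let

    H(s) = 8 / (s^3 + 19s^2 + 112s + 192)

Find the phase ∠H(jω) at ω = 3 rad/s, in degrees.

∠H(j3) ≈ -86.11°

At s = j3: numerator = 8, denominator = 21 + j309.
∠H = ∠num − ∠den = 0° − (86.112°) = -86.11°.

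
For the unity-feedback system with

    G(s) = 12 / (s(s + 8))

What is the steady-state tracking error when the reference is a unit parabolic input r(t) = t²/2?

G(s) has one pole at the origin.
This is a Type 1 system; Ka = lim_{s→0} s^2·G(s) = 0, so the steady-state error for a parabola input is infinite.

e_ss = ∞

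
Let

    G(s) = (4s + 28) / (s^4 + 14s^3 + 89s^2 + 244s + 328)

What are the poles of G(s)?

s = -5 ± 4j, -2 ± 2j

The poles are the roots of the denominator s^4 + 14s^3 + 89s^2 + 244s + 328 = 0.
No real roots exist; factor into two real quadratics: (s^2 + 10s + 41)(s^2 + 4s + 8) = 0.
Each quadratic gives a conjugate pair via the quadratic formula.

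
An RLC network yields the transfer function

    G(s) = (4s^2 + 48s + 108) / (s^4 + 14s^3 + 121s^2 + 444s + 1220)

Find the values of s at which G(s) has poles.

The poles are the roots of the denominator s^4 + 14s^3 + 121s^2 + 444s + 1220 = 0.
No real roots exist; factor into two real quadratics: (s^2 + 10s + 61)(s^2 + 4s + 20) = 0.
Each quadratic gives a conjugate pair via the quadratic formula.

s = -5 + 6j, -5 - 6j, -2 + 4j, -2 - 4j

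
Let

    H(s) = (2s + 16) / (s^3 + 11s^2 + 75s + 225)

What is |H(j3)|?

|H(j3)| ≈ 0.07281

Substitute s = j3: numerator = 16 + j6, denominator = 126 + j198.
|H(j3)| = |16 + j6| / |126 + j198| = 17.088 / 234.69 ≈ 0.07281.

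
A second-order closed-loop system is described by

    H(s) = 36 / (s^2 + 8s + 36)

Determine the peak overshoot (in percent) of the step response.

Comparing s^2 + 8s + 36 to s^2 + 2ζωₙs + ωₙ²: ωₙ = 6 rad/s and ζ = 8/(2·6) ≈ 0.6667.
%OS = 100·exp(−πζ/√(1−ζ²)) = 100·exp(−π·0.6667/√(1−0.6667²)) ≈ 6.02%.

%OS ≈ 6.02%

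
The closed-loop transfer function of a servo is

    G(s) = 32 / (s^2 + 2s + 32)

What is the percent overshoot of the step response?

Comparing s^2 + 2s + 32 to s^2 + 2ζωₙs + ωₙ²: ωₙ = √32 ≈ 5.657 rad/s and ζ = 2/(2·√32) ≈ 0.1768.
%OS = 100·exp(−πζ/√(1−ζ²)) = 100·exp(−π·0.1768/√(1−0.1768²)) ≈ 56.9%.

%OS ≈ 56.9%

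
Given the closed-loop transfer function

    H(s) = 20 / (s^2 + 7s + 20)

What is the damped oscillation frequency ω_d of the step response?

ω_d ≈ 2.784 rad/s

Comparing s^2 + 7s + 20 to s^2 + 2ζωₙs + ωₙ²: ωₙ = √20 ≈ 4.472 rad/s and ζ = 7/(2·√20) ≈ 0.7826.
ζωₙ = 7/2 = 3.5, so ω_d = ωₙ√(1−ζ²) = √(ωₙ² − (ζωₙ)²) = √(20 − 3.5²) = √7.75 ≈ 2.784 rad/s.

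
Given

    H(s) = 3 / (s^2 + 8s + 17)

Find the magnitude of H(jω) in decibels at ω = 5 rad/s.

|H(j5)|_dB ≈ -22.7 dB

Substitute s = j5: numerator = 3, denominator = -8 + j40.
|H(j5)| = |3| / |-8 + j40| = 3 / 40.792 ≈ 0.07354.
In decibels: 20·log₁₀(0.07354) ≈ -22.7 dB.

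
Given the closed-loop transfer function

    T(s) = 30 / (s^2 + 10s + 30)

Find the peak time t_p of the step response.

t_p ≈ 1.405 s

Comparing s^2 + 10s + 30 to s^2 + 2ζωₙs + ωₙ²: ωₙ = √30 ≈ 5.477 rad/s and ζ = 10/(2·√30) ≈ 0.9129.
ζωₙ = 10/2 = 5, so ω_d = ωₙ√(1−ζ²) = √(ωₙ² − (ζωₙ)²) = √(30 − 5²) = √5 ≈ 2.236 rad/s.
t_p = π/ω_d = π/2.236 ≈ 1.405 s.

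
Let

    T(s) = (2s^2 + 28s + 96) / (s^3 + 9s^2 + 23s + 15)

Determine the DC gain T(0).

T(0) = 32/5 ≈ 6.400

Set s = 0: T(0) = (96) / (15) = 32/5.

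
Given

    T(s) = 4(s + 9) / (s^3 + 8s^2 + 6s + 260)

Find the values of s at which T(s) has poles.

s = 1 + 5j, 1 - 5j, -10

The poles are the roots of the denominator s^3 + 8s^2 + 6s + 260 = 0.
Trying s = -10: the polynomial evaluates to 0, so (s + 10) is a factor.
Dividing out leaves s^2 - 2s + 26 = 0.
The quadratic formula then gives s = 1 ± 5j.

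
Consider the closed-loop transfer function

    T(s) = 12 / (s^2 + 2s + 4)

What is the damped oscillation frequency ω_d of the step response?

ω_d ≈ 1.732 rad/s

Comparing s^2 + 2s + 4 to s^2 + 2ζωₙs + ωₙ²: ωₙ = 2 rad/s and ζ = 2/(2·2) = 0.5.
ζωₙ = 2/2 = 1, so ω_d = ωₙ√(1−ζ²) = √(ωₙ² − (ζωₙ)²) = √(4 − 1²) = √3 ≈ 1.732 rad/s.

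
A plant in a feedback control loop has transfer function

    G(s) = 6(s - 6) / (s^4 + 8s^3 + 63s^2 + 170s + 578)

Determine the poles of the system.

s = -3 + 5j, -3 - 5j, -1 + 4j, -1 - 4j

The poles are the roots of the denominator s^4 + 8s^3 + 63s^2 + 170s + 578 = 0.
No real roots exist; factor into two real quadratics: (s^2 + 6s + 34)(s^2 + 2s + 17) = 0.
Each quadratic gives a conjugate pair via the quadratic formula.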